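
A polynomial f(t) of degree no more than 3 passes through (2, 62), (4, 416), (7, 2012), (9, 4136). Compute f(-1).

Using the Lagrange interpolation formula with nodes 2, 4, 7, 9:
  L_0(t) = (t - 4)(t - 7)(t - 9) / -70
  L_1(t) = (t - 2)(t - 7)(t - 9) / 30
  L_2(t) = (t - 2)(t - 4)(t - 9) / -30
  L_3(t) = (t - 2)(t - 4)(t - 7) / 70
Then f(t) = 62·L_0(t) + 416·L_1(t) + 2012·L_2(t) + 4136·L_3(t).
Expanding and collecting terms gives f(t) = 5t^3 + 6t^2 + t - 4.
Evaluating at t = -1: f(-1) = -4.

-4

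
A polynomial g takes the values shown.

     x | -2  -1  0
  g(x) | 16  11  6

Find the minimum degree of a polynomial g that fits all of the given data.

1

Forward differences of the values at x = -2, -1, 0:
  g  : 16  11  6
  Δ  : -5  -5
  Δ^2: 0
The first differences are constant (-5) and nonzero, while all higher differences vanish, so the minimal degree is 1.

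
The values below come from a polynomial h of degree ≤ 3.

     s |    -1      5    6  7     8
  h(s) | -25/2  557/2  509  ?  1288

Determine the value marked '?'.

The 4 known points determine the degree-3 polynomial uniquely.
Write h(s) = as^3 + bs^2 + cs + d. Substituting each data point gives a linear system:
  -a + b - c + d = -25/2
  125a + 25b + 5c + d = 557/2
  216a + 36b + 6c + d = 509
  512a + 64b + 8c + d = 1288
Solving the system yields a = 3, b = -4, c = 3/2, d = -4.
So h(s) = 3s^3 - 4s^2 + (3/2)s - 4.
Then h(7) = 1679/2.

1679/2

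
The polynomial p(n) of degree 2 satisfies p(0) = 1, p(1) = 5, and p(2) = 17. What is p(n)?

p(n) = 4n^2 + 1

Write p(n) = an^2 + bn + c. Substituting each data point gives a linear system:
  c = 1
  a + b + c = 5
  4a + 2b + c = 17
Solving the system yields a = 4, b = 0, c = 1.
So p(n) = 4n² + 1.
Check: p(2) = 17. ✓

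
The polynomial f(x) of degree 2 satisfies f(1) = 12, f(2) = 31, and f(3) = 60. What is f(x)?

Write f(x) = ax^2 + bx + c. Substituting each data point gives a linear system:
  a + b + c = 12
  4a + 2b + c = 31
  9a + 3b + c = 60
Solving the system yields a = 5, b = 4, c = 3.
So f(x) = 5x^2 + 4x + 3.
Check: f(1) = 12. ✓

f(x) = 5x^2 + 4x + 3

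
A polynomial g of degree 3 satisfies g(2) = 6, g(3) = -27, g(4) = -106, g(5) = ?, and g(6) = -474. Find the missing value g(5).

-249

The 4 known points determine the degree-3 polynomial uniquely.
Write g(u) = au^3 + bu^2 + cu + d. Substituting each data point gives a linear system:
  8a + 4b + 2c + d = 6
  27a + 9b + 3c + d = -27
  64a + 16b + 4c + d = -106
  216a + 36b + 6c + d = -474
Solving the system yields a = -3, b = 4, c = 4, d = 6.
So g(u) = -3u³ + 4u² + 4u + 6.
Then g(5) = -249.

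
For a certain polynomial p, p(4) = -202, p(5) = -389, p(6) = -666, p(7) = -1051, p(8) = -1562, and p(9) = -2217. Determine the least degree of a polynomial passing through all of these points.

Forward differences of the values at s = 4, 5, 6, 7, 8, 9:
  p  : -202  -389  -666  -1051  -1562  -2217
  Δ  : -187  -277  -385  -511  -655
  Δ^2: -90  -108  -126  -144
  Δ^3: -18  -18  -18
  Δ^4: 0  0
  Δ^5: 0
The third differences are constant (-18) and nonzero, while all higher differences vanish, so the minimal degree is 3.

3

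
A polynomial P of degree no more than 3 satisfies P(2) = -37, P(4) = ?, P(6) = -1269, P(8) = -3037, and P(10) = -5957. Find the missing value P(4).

-365

On equispaced nodes a degree-3 polynomial has vanishing fourth forward difference, so
  P(2) - 4·P(4) + 6·P(6) - 4·P(8) + P(10) = 0.
Substituting the known values and solving for P(4):
  -4·P(4) = 1460
  P(4) = -365.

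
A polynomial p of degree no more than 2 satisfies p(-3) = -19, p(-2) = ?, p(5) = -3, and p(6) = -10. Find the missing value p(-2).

-10

The 3 known points determine the degree-2 polynomial uniquely.
Write p(n) = an^2 + bn + c. Substituting each data point gives a linear system:
  9a - 3b + c = -19
  25a + 5b + c = -3
  36a + 6b + c = -10
Solving the system yields a = -1, b = 4, c = 2.
So p(n) = -n^2 + 4n + 2.
Then p(-2) = -10.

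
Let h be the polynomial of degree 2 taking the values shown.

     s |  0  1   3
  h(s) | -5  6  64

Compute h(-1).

-4

Write h(s) = as^2 + bs + c. Substituting each data point gives a linear system:
  c = -5
  a + b + c = 6
  9a + 3b + c = 64
Solving the system yields a = 6, b = 5, c = -5.
So h(s) = 6s² + 5s - 5.
Then h(-1) = -4.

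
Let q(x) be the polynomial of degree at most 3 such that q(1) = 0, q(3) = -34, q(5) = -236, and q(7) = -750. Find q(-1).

Using the Lagrange interpolation formula with nodes 1, 3, 5, 7:
  L_0(x) = (x - 3)(x - 5)(x - 7) / -48
  L_1(x) = (x - 1)(x - 5)(x - 7) / 16
  L_2(x) = (x - 1)(x - 3)(x - 7) / -16
  L_3(x) = (x - 1)(x - 3)(x - 5) / 48
Then q(x) = 0·L_0(x) - 34·L_1(x) - 236·L_2(x) - 750·L_3(x).
Expanding and collecting terms gives q(x) = -3x³ + 6x² - 2x - 1.
Evaluating at x = -1: q(-1) = 10.

10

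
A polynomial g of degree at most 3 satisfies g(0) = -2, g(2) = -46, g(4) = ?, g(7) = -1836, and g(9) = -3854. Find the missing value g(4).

The 4 known points determine the degree-3 polynomial uniquely.
Write g(t) = at^3 + bt^2 + ct + d. Substituting each data point gives a linear system:
  d = -2
  8a + 4b + 2c + d = -46
  343a + 49b + 7c + d = -1836
  729a + 81b + 9c + d = -3854
Solving the system yields a = -5, b = -3, c = 4, d = -2.
So g(t) = -5t³ - 3t² + 4t - 2.
Then g(4) = -354.

-354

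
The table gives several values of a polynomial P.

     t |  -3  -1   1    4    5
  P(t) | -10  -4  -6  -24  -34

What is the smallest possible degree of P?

Divided differences on the nodes -3, -1, 1, 4, 5:
  order 0: -10  -4  -6  -24  -34
  order 1: 3  -1  -6  -10
  order 2: -1  -1  -1
  order 3: 0  0
  order 4: 0
The order-2 divided differences are all -1 (nonzero) and every higher order vanishes, so the data lies on a polynomial of degree exactly 2.

2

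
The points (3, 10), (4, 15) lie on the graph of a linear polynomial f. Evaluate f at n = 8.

35

Using the Lagrange interpolation formula with nodes 3, 4:
  L_0(n) = (n - 4) / -1
  L_1(n) = (n - 3) / 1
Then f(n) = 10·L_0(n) + 15·L_1(n).
Expanding and collecting terms gives f(n) = 5n - 5.
Evaluating at n = 8: f(8) = 35.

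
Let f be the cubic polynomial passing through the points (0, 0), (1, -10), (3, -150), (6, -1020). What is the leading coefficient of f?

Write f(s) = as^3 + bs^2 + cs + d. Substituting each data point gives a linear system:
  d = 0
  a + b + c + d = -10
  27a + 9b + 3c + d = -150
  216a + 36b + 6c + d = -1020
Solving the system yields a = -4, b = -4, c = -2, d = 0.
So f(s) = -4s³ - 4s² - 2s.
The leading coefficient is -4.

-4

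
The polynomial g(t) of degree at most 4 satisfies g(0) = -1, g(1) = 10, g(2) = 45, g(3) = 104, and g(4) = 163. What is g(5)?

Using the Lagrange interpolation formula with nodes 0, 1, 2, 3, 4:
  L_0(t) = (t - 1)(t - 2)(t - 3)(t - 4) / 24
  L_1(t) = t(t - 2)(t - 3)(t - 4) / -6
  L_2(t) = t(t - 1)(t - 3)(t - 4) / 4
  L_3(t) = t(t - 1)(t - 2)(t - 4) / -6
  L_4(t) = t(t - 1)(t - 2)(t - 3) / 24
Then g(t) = -1·L_0(t) + 10·L_1(t) + 45·L_2(t) + 104·L_3(t) + 163·L_4(t).
Expanding and collecting terms gives g(t) = -t^4 + 6t^3 + t^2 + 5t - 1.
Evaluating at t = 5: g(5) = 174.

174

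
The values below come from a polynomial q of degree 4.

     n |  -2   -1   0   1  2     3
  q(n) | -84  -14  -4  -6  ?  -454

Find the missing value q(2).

-92

The 5 known points determine the degree-4 polynomial uniquely.
Write q(n) = an^4 + bn^3 + cn^2 + dn + e. Substituting each data point gives a linear system:
  16a - 8b + 4c - 2d + e = -84
  a - b + c - d + e = -14
  e = -4
  a + b + c + d + e = -6
  81a + 27b + 9c + 3d + e = -454
Solving the system yields a = -5, b = -2, c = -1, d = 6, e = -4.
So q(n) = -5n⁴ - 2n³ - n² + 6n - 4.
Then q(2) = -92.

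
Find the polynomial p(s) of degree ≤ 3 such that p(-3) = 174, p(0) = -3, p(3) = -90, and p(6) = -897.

p(s) = -5s^3 + 5s^2 + s - 3

Write p(s) = as^3 + bs^2 + cs + d. Substituting each data point gives a linear system:
  -27a + 9b - 3c + d = 174
  d = -3
  27a + 9b + 3c + d = -90
  216a + 36b + 6c + d = -897
Solving the system yields a = -5, b = 5, c = 1, d = -3.
So p(s) = -5s^3 + 5s^2 + s - 3.
Check: p(0) = -3. ✓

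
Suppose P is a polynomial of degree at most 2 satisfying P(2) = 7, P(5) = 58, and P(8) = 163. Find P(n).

P(n) = 3n^2 - 4n + 3

Write P(n) = an^2 + bn + c. Substituting each data point gives a linear system:
  4a + 2b + c = 7
  25a + 5b + c = 58
  64a + 8b + c = 163
Solving the system yields a = 3, b = -4, c = 3.
So P(n) = 3n² - 4n + 3.
Check: P(8) = 163. ✓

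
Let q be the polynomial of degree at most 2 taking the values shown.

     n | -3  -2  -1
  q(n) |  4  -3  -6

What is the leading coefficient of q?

2

Write q(n) = an^2 + bn + c. Substituting each data point gives a linear system:
  9a - 3b + c = 4
  4a - 2b + c = -3
  a - b + c = -6
Solving the system yields a = 2, b = 3, c = -5.
So q(n) = 2n² + 3n - 5.
The leading coefficient is 2.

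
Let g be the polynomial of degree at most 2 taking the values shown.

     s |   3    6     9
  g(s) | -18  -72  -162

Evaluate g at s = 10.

Forward differences of the values at s = 3, 6, 9:
  g  : -18  -72  -162
  Δ  : -54  -90
  Δ^2: -36
The second differences are constant, confirming degree 2.
Interpolating (Newton forward form) and evaluating at s = 10 gives g(10) = -200.

-200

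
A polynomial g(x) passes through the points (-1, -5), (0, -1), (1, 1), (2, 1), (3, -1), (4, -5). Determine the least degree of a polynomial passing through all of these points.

Forward differences of the values at x = -1, 0, 1, 2, 3, 4:
  g  : -5  -1  1  1  -1  -5
  Δ  : 4  2  0  -2  -4
  Δ^2: -2  -2  -2  -2
  Δ^3: 0  0  0
  Δ^4: 0  0
  Δ^5: 0
The second differences are constant (-2) and nonzero, while all higher differences vanish, so the minimal degree is 2.

2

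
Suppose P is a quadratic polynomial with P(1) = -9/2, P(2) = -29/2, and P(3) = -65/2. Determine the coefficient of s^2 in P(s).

-4

Write P(s) = as^2 + bs + c. Substituting each data point gives a linear system:
  a + b + c = -9/2
  4a + 2b + c = -29/2
  9a + 3b + c = -65/2
Solving the system yields a = -4, b = 2, c = -5/2.
So P(s) = -4s^2 + 2s - 5/2.
The leading coefficient is -4.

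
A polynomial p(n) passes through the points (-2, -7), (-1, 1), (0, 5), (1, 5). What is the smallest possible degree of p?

2

Forward differences of the values at n = -2, -1, 0, 1:
  p  : -7  1  5  5
  Δ  : 8  4  0
  Δ^2: -4  -4
  Δ^3: 0
The second differences are constant (-4) and nonzero, while all higher differences vanish, so the minimal degree is 2.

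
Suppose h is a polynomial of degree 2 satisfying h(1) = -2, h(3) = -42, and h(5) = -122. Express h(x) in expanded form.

h(x) = -5x^2 + 3

Write h(x) = ax^2 + bx + c. Substituting each data point gives a linear system:
  a + b + c = -2
  9a + 3b + c = -42
  25a + 5b + c = -122
Solving the system yields a = -5, b = 0, c = 3.
So h(x) = -5x² + 3.
Check: h(3) = -42. ✓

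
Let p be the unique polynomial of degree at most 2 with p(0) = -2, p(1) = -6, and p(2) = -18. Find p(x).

Write p(x) = ax^2 + bx + c. Substituting each data point gives a linear system:
  c = -2
  a + b + c = -6
  4a + 2b + c = -18
Solving the system yields a = -4, b = 0, c = -2.
So p(x) = -4x^2 - 2.
Check: p(2) = -18. ✓

p(x) = -4x^2 - 2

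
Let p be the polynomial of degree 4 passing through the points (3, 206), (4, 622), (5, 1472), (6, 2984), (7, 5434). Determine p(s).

p(s) = 2s^4 + 2s^3 - s^2 - s + 2

Using the Lagrange interpolation formula with nodes 3, 4, 5, 6, 7:
  L_0(s) = (s - 4)(s - 5)(s - 6)(s - 7) / 24
  L_1(s) = (s - 3)(s - 5)(s - 6)(s - 7) / -6
  L_2(s) = (s - 3)(s - 4)(s - 6)(s - 7) / 4
  L_3(s) = (s - 3)(s - 4)(s - 5)(s - 7) / -6
  L_4(s) = (s - 3)(s - 4)(s - 5)(s - 6) / 24
Then p(s) = 206·L_0(s) + 622·L_1(s) + 1472·L_2(s) + 2984·L_3(s) + 5434·L_4(s).
Expanding and collecting terms gives p(s) = 2s⁴ + 2s³ - s² - s + 2.
Check: p(7) = 5434. ✓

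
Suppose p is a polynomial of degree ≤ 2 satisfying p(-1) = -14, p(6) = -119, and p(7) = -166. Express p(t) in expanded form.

Using the Lagrange interpolation formula with nodes -1, 6, 7:
  L_0(t) = (t - 6)(t - 7) / 56
  L_1(t) = (t + 1)(t - 7) / -7
  L_2(t) = (t + 1)(t - 6) / 8
Then p(t) = -14·L_0(t) - 119·L_1(t) - 166·L_2(t).
Expanding and collecting terms gives p(t) = -4t^2 + 5t - 5.
Check: p(6) = -119. ✓

p(t) = -4t^2 + 5t - 5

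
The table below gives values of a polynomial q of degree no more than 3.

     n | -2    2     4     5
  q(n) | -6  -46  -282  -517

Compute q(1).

Write q(n) = an^3 + bn^2 + cn + d. Substituting each data point gives a linear system:
  -8a + 4b - 2c + d = -6
  8a + 4b + 2c + d = -46
  64a + 16b + 4c + d = -282
  125a + 25b + 5c + d = -517
Solving the system yields a = -3, b = -6, c = 2, d = -2.
So q(n) = -3n^3 - 6n^2 + 2n - 2.
Then q(1) = -9.

-9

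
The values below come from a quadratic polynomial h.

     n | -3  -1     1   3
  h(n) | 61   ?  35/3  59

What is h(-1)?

37/3

On equispaced nodes a degree-2 polynomial has vanishing third forward difference, so
  - h(-3) + 3·h(-1) - 3·h(1) + h(3) = 0.
Substituting the known values and solving for h(-1):
  3·h(-1) = 37
  h(-1) = 37/3.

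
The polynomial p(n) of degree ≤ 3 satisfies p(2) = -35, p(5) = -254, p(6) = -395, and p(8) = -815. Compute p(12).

Using the Lagrange interpolation formula with nodes 2, 5, 6, 8:
  L_0(n) = (n - 5)(n - 6)(n - 8) / -72
  L_1(n) = (n - 2)(n - 6)(n - 8) / 9
  L_2(n) = (n - 2)(n - 5)(n - 8) / -8
  L_3(n) = (n - 2)(n - 5)(n - 6) / 36
Then p(n) = -35·L_0(n) - 254·L_1(n) - 395·L_2(n) - 815·L_3(n).
Expanding and collecting terms gives p(n) = -n³ - 4n² - 6n + 1.
Evaluating at n = 12: p(12) = -2375.

-2375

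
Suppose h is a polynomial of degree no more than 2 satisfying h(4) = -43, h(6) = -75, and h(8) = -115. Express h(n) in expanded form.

h(n) = -n^2 - 6n - 3

Write h(n) = an^2 + bn + c. Substituting each data point gives a linear system:
  16a + 4b + c = -43
  36a + 6b + c = -75
  64a + 8b + c = -115
Solving the system yields a = -1, b = -6, c = -3.
So h(n) = -n² - 6n - 3.
Check: h(6) = -75. ✓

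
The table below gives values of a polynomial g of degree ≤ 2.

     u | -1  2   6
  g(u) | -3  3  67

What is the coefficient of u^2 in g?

Write g(u) = au^2 + bu + c. Substituting each data point gives a linear system:
  a - b + c = -3
  4a + 2b + c = 3
  36a + 6b + c = 67
Solving the system yields a = 2, b = 0, c = -5.
So g(u) = 2u² - 5.
The leading coefficient is 2.

2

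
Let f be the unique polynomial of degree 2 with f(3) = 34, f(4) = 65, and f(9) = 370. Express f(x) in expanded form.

Using the Lagrange interpolation formula with nodes 3, 4, 9:
  L_0(x) = (x - 4)(x - 9) / 6
  L_1(x) = (x - 3)(x - 9) / -5
  L_2(x) = (x - 3)(x - 4) / 30
Then f(x) = 34·L_0(x) + 65·L_1(x) + 370·L_2(x).
Expanding and collecting terms gives f(x) = 5x^2 - 4x + 1.
Check: f(9) = 370. ✓

f(x) = 5x^2 - 4x + 1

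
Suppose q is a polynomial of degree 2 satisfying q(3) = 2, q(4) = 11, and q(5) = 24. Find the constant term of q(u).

-1

Write q(u) = au^2 + bu + c. Substituting each data point gives a linear system:
  9a + 3b + c = 2
  16a + 4b + c = 11
  25a + 5b + c = 24
Solving the system yields a = 2, b = -5, c = -1.
So q(u) = 2u^2 - 5u - 1.
The constant term is -1.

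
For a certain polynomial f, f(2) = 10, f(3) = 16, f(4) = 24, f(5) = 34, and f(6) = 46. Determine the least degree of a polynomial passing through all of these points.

Forward differences of the values at u = 2, 3, 4, 5, 6:
  f  : 10  16  24  34  46
  Δ  : 6  8  10  12
  Δ^2: 2  2  2
  Δ^3: 0  0
  Δ^4: 0
The second differences are constant (2) and nonzero, while all higher differences vanish, so the minimal degree is 2.

2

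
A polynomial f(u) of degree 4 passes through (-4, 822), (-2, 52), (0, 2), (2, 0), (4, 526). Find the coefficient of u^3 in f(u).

Write f(u) = au^4 + bu^3 + cu^2 + du + e. Substituting each data point gives a linear system:
  256a - 64b + 16c - 4d + e = 822
  16a - 8b + 4c - 2d + e = 52
  e = 2
  16a + 8b + 4c + 2d + e = 0
  256a + 64b + 16c + 4d + e = 526
Solving the system yields a = 3, b = -2, c = -6, d = -5, e = 2.
So f(u) = 3u^4 - 2u^3 - 6u^2 - 5u + 2.
The coefficient of u^3 is -2.

-2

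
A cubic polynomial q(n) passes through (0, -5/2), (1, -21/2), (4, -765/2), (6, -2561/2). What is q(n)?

Write q(n) = an^3 + bn^2 + cn + d. Substituting each data point gives a linear system:
  d = -5/2
  a + b + c + d = -21/2
  64a + 16b + 4c + d = -765/2
  216a + 36b + 6c + d = -2561/2
Solving the system yields a = -6, b = 1, c = -3, d = -5/2.
So q(n) = -6n^3 + n^2 - 3n - 5/2.
Check: q(6) = -2561/2. ✓

q(n) = -6n^3 + n^2 - 3n - 5/2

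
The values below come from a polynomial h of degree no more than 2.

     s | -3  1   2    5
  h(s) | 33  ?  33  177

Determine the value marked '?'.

The 3 known points determine the degree-2 polynomial uniquely.
Write h(s) = as^2 + bs + c. Substituting each data point gives a linear system:
  9a - 3b + c = 33
  4a + 2b + c = 33
  25a + 5b + c = 177
Solving the system yields a = 6, b = 6, c = -3.
So h(s) = 6s^2 + 6s - 3.
Then h(1) = 9.

9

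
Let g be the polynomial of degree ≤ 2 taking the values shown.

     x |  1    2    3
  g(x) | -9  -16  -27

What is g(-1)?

Write g(x) = ax^2 + bx + c. Substituting each data point gives a linear system:
  a + b + c = -9
  4a + 2b + c = -16
  9a + 3b + c = -27
Solving the system yields a = -2, b = -1, c = -6.
So g(x) = -2x^2 - x - 6.
Then g(-1) = -7.

-7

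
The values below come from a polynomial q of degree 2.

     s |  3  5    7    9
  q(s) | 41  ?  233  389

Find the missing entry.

117

On equispaced nodes a degree-2 polynomial has vanishing third forward difference, so
  - q(3) + 3·q(5) - 3·q(7) + q(9) = 0.
Substituting the known values and solving for q(5):
  3·q(5) = 351
  q(5) = 117.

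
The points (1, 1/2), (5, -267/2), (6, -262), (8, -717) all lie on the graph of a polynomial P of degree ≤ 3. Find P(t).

P(t) = -2t^3 + 5t^2 - (3/2)t - 1

Using the Lagrange interpolation formula with nodes 1, 5, 6, 8:
  L_0(t) = (t - 5)(t - 6)(t - 8) / -140
  L_1(t) = (t - 1)(t - 6)(t - 8) / 12
  L_2(t) = (t - 1)(t - 5)(t - 8) / -10
  L_3(t) = (t - 1)(t - 5)(t - 6) / 42
Then P(t) = 1/2·L_0(t) - 267/2·L_1(t) - 262·L_2(t) - 717·L_3(t).
Expanding and collecting terms gives P(t) = -2t^3 + 5t^2 - (3/2)t - 1.
Check: P(5) = -267/2. ✓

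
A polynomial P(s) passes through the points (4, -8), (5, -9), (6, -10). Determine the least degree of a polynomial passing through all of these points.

Forward differences of the values at s = 4, 5, 6:
  P  : -8  -9  -10
  Δ  : -1  -1
  Δ^2: 0
The first differences are constant (-1) and nonzero, while all higher differences vanish, so the minimal degree is 1.

1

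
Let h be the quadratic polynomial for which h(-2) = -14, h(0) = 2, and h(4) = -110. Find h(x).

Write h(x) = ax^2 + bx + c. Substituting each data point gives a linear system:
  4a - 2b + c = -14
  c = 2
  16a + 4b + c = -110
Solving the system yields a = -6, b = -4, c = 2.
So h(x) = -6x² - 4x + 2.
Check: h(-2) = -14. ✓

h(x) = -6x^2 - 4x + 2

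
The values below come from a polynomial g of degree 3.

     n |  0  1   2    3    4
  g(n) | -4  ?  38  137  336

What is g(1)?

3

On equispaced nodes a degree-3 polynomial has vanishing fourth forward difference, so
  g(0) - 4·g(1) + 6·g(2) - 4·g(3) + g(4) = 0.
Substituting the known values and solving for g(1):
  -4·g(1) = -12
  g(1) = 3.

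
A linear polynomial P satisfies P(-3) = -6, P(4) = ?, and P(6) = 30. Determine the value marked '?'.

22

The 2 known points determine the degree-1 polynomial uniquely.
Write P(x) = ax + b. Substituting each data point gives a linear system:
  -3a + b = -6
  6a + b = 30
Solving the system yields a = 4, b = 6.
So P(x) = 4x + 6.
Then P(4) = 22.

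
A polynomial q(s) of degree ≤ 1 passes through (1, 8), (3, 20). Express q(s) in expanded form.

Write q(s) = as + b. Substituting each data point gives a linear system:
  a + b = 8
  3a + b = 20
Solving the system yields a = 6, b = 2.
So q(s) = 6s + 2.
Check: q(3) = 20. ✓

q(s) = 6s + 2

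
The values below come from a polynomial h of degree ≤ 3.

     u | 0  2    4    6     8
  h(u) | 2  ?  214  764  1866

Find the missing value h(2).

24

The 4 known points determine the degree-3 polynomial uniquely.
Write h(u) = au^3 + bu^2 + cu + d. Substituting each data point gives a linear system:
  d = 2
  64a + 16b + 4c + d = 214
  216a + 36b + 6c + d = 764
  512a + 64b + 8c + d = 1866
Solving the system yields a = 4, b = -3, c = 1, d = 2.
So h(u) = 4u³ - 3u² + u + 2.
Then h(2) = 24.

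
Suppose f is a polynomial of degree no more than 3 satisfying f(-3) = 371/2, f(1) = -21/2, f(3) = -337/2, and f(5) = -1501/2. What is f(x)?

Using the Lagrange interpolation formula with nodes -3, 1, 3, 5:
  L_0(x) = (x - 1)(x - 3)(x - 5) / -192
  L_1(x) = (x + 3)(x - 3)(x - 5) / 32
  L_2(x) = (x + 3)(x - 1)(x - 5) / -24
  L_3(x) = (x + 3)(x - 1)(x - 3) / 64
Then f(x) = 371/2·L_0(x) - 21/2·L_1(x) - 337/2·L_2(x) - 1501/2·L_3(x).
Expanding and collecting terms gives f(x) = -6x³ + x² - 5x - 1/2.
Check: f(-3) = 371/2. ✓

f(x) = -6x^3 + x^2 - 5x - 1/2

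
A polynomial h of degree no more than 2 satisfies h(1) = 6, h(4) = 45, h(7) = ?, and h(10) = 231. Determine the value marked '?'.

The 3 known points determine the degree-2 polynomial uniquely.
Write h(s) = as^2 + bs + c. Substituting each data point gives a linear system:
  a + b + c = 6
  16a + 4b + c = 45
  100a + 10b + c = 231
Solving the system yields a = 2, b = 3, c = 1.
So h(s) = 2s^2 + 3s + 1.
Then h(7) = 120.

120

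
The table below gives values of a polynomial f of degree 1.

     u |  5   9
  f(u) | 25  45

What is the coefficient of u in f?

Write f(u) = au + b. Substituting each data point gives a linear system:
  5a + b = 25
  9a + b = 45
Solving the system yields a = 5, b = 0.
So f(u) = 5u.
The leading coefficient is 5.

5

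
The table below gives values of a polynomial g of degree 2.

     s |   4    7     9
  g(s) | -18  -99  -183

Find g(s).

g(s) = -3s^2 + 6s + 6

Write g(s) = as^2 + bs + c. Substituting each data point gives a linear system:
  16a + 4b + c = -18
  49a + 7b + c = -99
  81a + 9b + c = -183
Solving the system yields a = -3, b = 6, c = 6.
So g(s) = -3s^2 + 6s + 6.
Check: g(7) = -99. ✓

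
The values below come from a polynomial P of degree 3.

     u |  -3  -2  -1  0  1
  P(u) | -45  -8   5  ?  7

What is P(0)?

On equispaced nodes a degree-3 polynomial has vanishing fourth forward difference, so
  P(-3) - 4·P(-2) + 6·P(-1) - 4·P(0) + P(1) = 0.
Substituting the known values and solving for P(0):
  -4·P(0) = -24
  P(0) = 6.

6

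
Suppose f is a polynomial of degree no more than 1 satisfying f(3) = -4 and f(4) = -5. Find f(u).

Write f(u) = au + b. Substituting each data point gives a linear system:
  3a + b = -4
  4a + b = -5
Solving the system yields a = -1, b = -1.
So f(u) = -u - 1.
Check: f(3) = -4. ✓

f(u) = -u - 1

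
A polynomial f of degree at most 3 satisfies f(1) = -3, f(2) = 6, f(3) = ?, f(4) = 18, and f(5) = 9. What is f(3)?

On equispaced nodes a degree-3 polynomial has vanishing fourth forward difference, so
  f(1) - 4·f(2) + 6·f(3) - 4·f(4) + f(5) = 0.
Substituting the known values and solving for f(3):
  6·f(3) = 90
  f(3) = 15.

15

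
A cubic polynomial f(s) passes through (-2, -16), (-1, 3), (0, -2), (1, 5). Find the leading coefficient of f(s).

Write f(s) = as^3 + bs^2 + cs + d. Substituting each data point gives a linear system:
  -8a + 4b - 2c + d = -16
  -a + b - c + d = 3
  d = -2
  a + b + c + d = 5
Solving the system yields a = 6, b = 6, c = -5, d = -2.
So f(s) = 6s^3 + 6s^2 - 5s - 2.
The leading coefficient is 6.

6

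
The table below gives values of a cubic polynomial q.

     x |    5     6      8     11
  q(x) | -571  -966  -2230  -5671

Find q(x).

q(x) = -4x^3 - 3x^2 + 2x - 6

Write q(x) = ax^3 + bx^2 + cx + d. Substituting each data point gives a linear system:
  125a + 25b + 5c + d = -571
  216a + 36b + 6c + d = -966
  512a + 64b + 8c + d = -2230
  1331a + 121b + 11c + d = -5671
Solving the system yields a = -4, b = -3, c = 2, d = -6.
So q(x) = -4x^3 - 3x^2 + 2x - 6.
Check: q(6) = -966. ✓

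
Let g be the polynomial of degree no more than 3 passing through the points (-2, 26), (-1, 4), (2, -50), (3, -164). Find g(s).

g(s) = -5s^3 - 4s^2 + s + 4

Write g(s) = as^3 + bs^2 + cs + d. Substituting each data point gives a linear system:
  -8a + 4b - 2c + d = 26
  -a + b - c + d = 4
  8a + 4b + 2c + d = -50
  27a + 9b + 3c + d = -164
Solving the system yields a = -5, b = -4, c = 1, d = 4.
So g(s) = -5s^3 - 4s^2 + s + 4.
Check: g(-2) = 26. ✓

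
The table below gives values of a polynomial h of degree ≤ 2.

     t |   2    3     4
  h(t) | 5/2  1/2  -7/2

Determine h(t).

Using the Lagrange interpolation formula with nodes 2, 3, 4:
  L_0(t) = (t - 3)(t - 4) / 2
  L_1(t) = (t - 2)(t - 4) / -1
  L_2(t) = (t - 2)(t - 3) / 2
Then h(t) = 5/2·L_0(t) + 1/2·L_1(t) - 7/2·L_2(t).
Expanding and collecting terms gives h(t) = -t² + 3t + 1/2.
Check: h(2) = 5/2. ✓

h(t) = -t^2 + 3t + 1/2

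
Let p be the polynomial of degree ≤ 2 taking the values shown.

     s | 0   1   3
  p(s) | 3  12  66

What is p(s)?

p(s) = 6s^2 + 3s + 3

Using the Lagrange interpolation formula with nodes 0, 1, 3:
  L_0(s) = (s - 1)(s - 3) / 3
  L_1(s) = s(s - 3) / -2
  L_2(s) = s(s - 1) / 6
Then p(s) = 3·L_0(s) + 12·L_1(s) + 66·L_2(s).
Expanding and collecting terms gives p(s) = 6s^2 + 3s + 3.
Check: p(1) = 12. ✓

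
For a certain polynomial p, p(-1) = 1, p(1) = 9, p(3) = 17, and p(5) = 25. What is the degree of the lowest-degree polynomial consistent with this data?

Forward differences of the values at t = -1, 1, 3, 5:
  p  : 1  9  17  25
  Δ  : 8  8  8
  Δ^2: 0  0
  Δ^3: 0
The first differences are constant (8) and nonzero, while all higher differences vanish, so the minimal degree is 1.

1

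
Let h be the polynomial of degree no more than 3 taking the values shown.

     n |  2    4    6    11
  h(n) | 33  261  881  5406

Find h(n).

Write h(n) = an^3 + bn^2 + cn + d. Substituting each data point gives a linear system:
  8a + 4b + 2c + d = 33
  64a + 16b + 4c + d = 261
  216a + 36b + 6c + d = 881
  1331a + 121b + 11c + d = 5406
Solving the system yields a = 4, b = 1, c = -4, d = 5.
So h(n) = 4n³ + n² - 4n + 5.
Check: h(11) = 5406. ✓

h(n) = 4n^3 + n^2 - 4n + 5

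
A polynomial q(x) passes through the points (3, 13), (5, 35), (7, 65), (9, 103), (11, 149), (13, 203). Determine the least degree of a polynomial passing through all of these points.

2

Forward differences of the values at x = 3, 5, 7, 9, 11, 13:
  q  : 13  35  65  103  149  203
  Δ  : 22  30  38  46  54
  Δ^2: 8  8  8  8
  Δ^3: 0  0  0
  Δ^4: 0  0
  Δ^5: 0
The second differences are constant (8) and nonzero, while all higher differences vanish, so the minimal degree is 2.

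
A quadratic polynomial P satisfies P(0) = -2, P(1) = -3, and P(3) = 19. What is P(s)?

P(s) = 4s^2 - 5s - 2

Using the Lagrange interpolation formula with nodes 0, 1, 3:
  L_0(s) = (s - 1)(s - 3) / 3
  L_1(s) = s(s - 3) / -2
  L_2(s) = s(s - 1) / 6
Then P(s) = -2·L_0(s) - 3·L_1(s) + 19·L_2(s).
Expanding and collecting terms gives P(s) = 4s^2 - 5s - 2.
Check: P(3) = 19. ✓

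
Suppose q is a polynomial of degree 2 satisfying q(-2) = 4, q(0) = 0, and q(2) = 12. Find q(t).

Using the Lagrange interpolation formula with nodes -2, 0, 2:
  L_0(t) = t(t - 2) / 8
  L_1(t) = (t + 2)(t - 2) / -4
  L_2(t) = (t + 2)t / 8
Then q(t) = 4·L_0(t) + 0·L_1(t) + 12·L_2(t).
Expanding and collecting terms gives q(t) = 2t^2 + 2t.
Check: q(2) = 12. ✓

q(t) = 2t^2 + 2t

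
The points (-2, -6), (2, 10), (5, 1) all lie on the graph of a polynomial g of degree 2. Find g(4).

Write g(t) = at^2 + bt + c. Substituting each data point gives a linear system:
  4a - 2b + c = -6
  4a + 2b + c = 10
  25a + 5b + c = 1
Solving the system yields a = -1, b = 4, c = 6.
So g(t) = -t^2 + 4t + 6.
Then g(4) = 6.

6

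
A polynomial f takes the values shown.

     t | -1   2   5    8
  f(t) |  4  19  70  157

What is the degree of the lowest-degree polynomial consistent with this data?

Forward differences of the values at t = -1, 2, 5, 8:
  f  : 4  19  70  157
  Δ  : 15  51  87
  Δ^2: 36  36
  Δ^3: 0
The second differences are constant (36) and nonzero, while all higher differences vanish, so the minimal degree is 2.

2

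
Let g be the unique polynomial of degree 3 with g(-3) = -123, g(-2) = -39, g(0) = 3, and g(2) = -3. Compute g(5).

213

Write g(n) = an^3 + bn^2 + cn + d. Substituting each data point gives a linear system:
  -27a + 9b - 3c + d = -123
  -8a + 4b - 2c + d = -39
  d = 3
  8a + 4b + 2c + d = -3
Solving the system yields a = 3, b = -6, c = -3, d = 3.
So g(n) = 3n^3 - 6n^2 - 3n + 3.
Then g(5) = 213.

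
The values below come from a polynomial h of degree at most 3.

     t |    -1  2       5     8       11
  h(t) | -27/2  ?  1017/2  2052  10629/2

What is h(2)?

36

The 4 known points determine the degree-3 polynomial uniquely.
Write h(t) = at^3 + bt^2 + ct + d. Substituting each data point gives a linear system:
  -a + b - c + d = -27/2
  125a + 25b + 5c + d = 1017/2
  512a + 64b + 8c + d = 2052
  1331a + 121b + 11c + d = 10629/2
Solving the system yields a = 4, b = -1/2, c = 5, d = -4.
So h(t) = 4t^3 - (1/2)t^2 + 5t - 4.
Then h(2) = 36.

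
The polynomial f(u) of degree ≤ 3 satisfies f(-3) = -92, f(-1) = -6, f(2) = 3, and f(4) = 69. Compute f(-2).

-33

Write f(u) = au^3 + bu^2 + cu + d. Substituting each data point gives a linear system:
  -27a + 9b - 3c + d = -92
  -a + b - c + d = -6
  8a + 4b + 2c + d = 3
  64a + 16b + 4c + d = 69
Solving the system yields a = 2, b = -4, c = 1, d = 1.
So f(u) = 2u^3 - 4u^2 + u + 1.
Then f(-2) = -33.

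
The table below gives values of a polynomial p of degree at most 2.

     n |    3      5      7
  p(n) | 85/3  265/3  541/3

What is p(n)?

Write p(n) = an^2 + bn + c. Substituting each data point gives a linear system:
  9a + 3b + c = 85/3
  25a + 5b + c = 265/3
  49a + 7b + c = 541/3
Solving the system yields a = 4, b = -2, c = -5/3.
So p(n) = 4n^2 - 2n - 5/3.
Check: p(7) = 541/3. ✓

p(n) = 4n^2 - 2n - 5/3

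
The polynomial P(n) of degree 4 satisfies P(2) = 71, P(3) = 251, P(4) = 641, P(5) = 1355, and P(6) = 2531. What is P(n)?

P(n) = n^4 + 5n^3 + 5n^2 - 5n + 5

Write P(n) = an^4 + bn^3 + cn^2 + dn + e. Substituting each data point gives a linear system:
  16a + 8b + 4c + 2d + e = 71
  81a + 27b + 9c + 3d + e = 251
  256a + 64b + 16c + 4d + e = 641
  625a + 125b + 25c + 5d + e = 1355
  1296a + 216b + 36c + 6d + e = 2531
Solving the system yields a = 1, b = 5, c = 5, d = -5, e = 5.
So P(n) = n^4 + 5n^3 + 5n^2 - 5n + 5.
Check: P(5) = 1355. ✓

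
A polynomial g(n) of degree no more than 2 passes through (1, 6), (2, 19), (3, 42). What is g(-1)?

Forward differences of the values at n = 1, 2, 3:
  g  : 6  19  42
  Δ  : 13  23
  Δ^2: 10
The second differences are constant, confirming degree 2.
Interpolating (Newton forward form) and evaluating at n = -1 gives g(-1) = 10.

10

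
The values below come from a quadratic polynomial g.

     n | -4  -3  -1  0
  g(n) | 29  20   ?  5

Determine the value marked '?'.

8

The 3 known points determine the degree-2 polynomial uniquely.
Write g(n) = an^2 + bn + c. Substituting each data point gives a linear system:
  16a - 4b + c = 29
  9a - 3b + c = 20
  c = 5
Solving the system yields a = 1, b = -2, c = 5.
So g(n) = n^2 - 2n + 5.
Then g(-1) = 8.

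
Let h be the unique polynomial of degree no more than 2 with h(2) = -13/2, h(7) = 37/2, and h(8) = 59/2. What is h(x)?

h(x) = x^2 - 4x - 5/2

Using the Lagrange interpolation formula with nodes 2, 7, 8:
  L_0(x) = (x - 7)(x - 8) / 30
  L_1(x) = (x - 2)(x - 8) / -5
  L_2(x) = (x - 2)(x - 7) / 6
Then h(x) = -13/2·L_0(x) + 37/2·L_1(x) + 59/2·L_2(x).
Expanding and collecting terms gives h(x) = x² - 4x - 5/2.
Check: h(2) = -13/2. ✓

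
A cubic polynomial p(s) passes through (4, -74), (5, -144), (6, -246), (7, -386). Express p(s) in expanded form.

Write p(s) = as^3 + bs^2 + cs + d. Substituting each data point gives a linear system:
  64a + 16b + 4c + d = -74
  125a + 25b + 5c + d = -144
  216a + 36b + 6c + d = -246
  343a + 49b + 7c + d = -386
Solving the system yields a = -1, b = -1, c = 0, d = 6.
So p(s) = -s^3 - s^2 + 6.
Check: p(6) = -246. ✓

p(s) = -s^3 - s^2 + 6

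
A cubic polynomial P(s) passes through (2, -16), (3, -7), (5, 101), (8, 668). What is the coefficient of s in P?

-4

Write P(s) = as^3 + bs^2 + cs + d. Substituting each data point gives a linear system:
  8a + 4b + 2c + d = -16
  27a + 9b + 3c + d = -7
  125a + 25b + 5c + d = 101
  512a + 64b + 8c + d = 668
Solving the system yields a = 2, b = -5, c = -4, d = -4.
So P(s) = 2s^3 - 5s^2 - 4s - 4.
The coefficient of s is -4.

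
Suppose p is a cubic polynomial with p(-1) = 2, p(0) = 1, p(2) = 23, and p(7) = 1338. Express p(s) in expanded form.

Write p(s) = as^3 + bs^2 + cs + d. Substituting each data point gives a linear system:
  -a + b - c + d = 2
  d = 1
  8a + 4b + 2c + d = 23
  343a + 49b + 7c + d = 1338
Solving the system yields a = 4, b = 0, c = -5, d = 1.
So p(s) = 4s^3 - 5s + 1.
Check: p(7) = 1338. ✓

p(s) = 4s^3 - 5s + 1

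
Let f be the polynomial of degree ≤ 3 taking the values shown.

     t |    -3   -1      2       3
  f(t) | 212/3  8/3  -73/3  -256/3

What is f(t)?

f(t) = -3t^3 - t^2 + t + 5/3

Using the Lagrange interpolation formula with nodes -3, -1, 2, 3:
  L_0(t) = (t + 1)(t - 2)(t - 3) / -60
  L_1(t) = (t + 3)(t - 2)(t - 3) / 24
  L_2(t) = (t + 3)(t + 1)(t - 3) / -15
  L_3(t) = (t + 3)(t + 1)(t - 2) / 24
Then f(t) = 212/3·L_0(t) + 8/3·L_1(t) - 73/3·L_2(t) - 256/3·L_3(t).
Expanding and collecting terms gives f(t) = -3t^3 - t^2 + t + 5/3.
Check: f(3) = -256/3. ✓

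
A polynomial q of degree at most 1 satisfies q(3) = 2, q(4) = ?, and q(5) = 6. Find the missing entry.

On equispaced nodes a degree-1 polynomial has vanishing second forward difference, so
  q(3) - 2·q(4) + q(5) = 0.
Substituting the known values and solving for q(4):
  -2·q(4) = -8
  q(4) = 4.

4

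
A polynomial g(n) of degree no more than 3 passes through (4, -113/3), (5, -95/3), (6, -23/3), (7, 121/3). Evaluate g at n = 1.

Write g(n) = an^3 + bn^2 + cn + d. Substituting each data point gives a linear system:
  64a + 16b + 4c + d = -113/3
  125a + 25b + 5c + d = -95/3
  216a + 36b + 6c + d = -23/3
  343a + 49b + 7c + d = 121/3
Solving the system yields a = 1, b = -6, c = -1, d = -5/3.
So g(n) = n³ - 6n² - n - 5/3.
Then g(1) = -23/3.

-23/3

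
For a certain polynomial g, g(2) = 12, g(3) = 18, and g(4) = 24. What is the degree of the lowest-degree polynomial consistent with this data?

Forward differences of the values at n = 2, 3, 4:
  g  : 12  18  24
  Δ  : 6  6
  Δ^2: 0
The first differences are constant (6) and nonzero, while all higher differences vanish, so the minimal degree is 1.

1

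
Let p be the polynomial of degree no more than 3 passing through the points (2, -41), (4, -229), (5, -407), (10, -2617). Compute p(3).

Write p(x) = ax^3 + bx^2 + cx + d. Substituting each data point gives a linear system:
  8a + 4b + 2c + d = -41
  64a + 16b + 4c + d = -229
  125a + 25b + 5c + d = -407
  1000a + 100b + 10c + d = -2617
Solving the system yields a = -2, b = -6, c = -2, d = 3.
So p(x) = -2x^3 - 6x^2 - 2x + 3.
Then p(3) = -111.

-111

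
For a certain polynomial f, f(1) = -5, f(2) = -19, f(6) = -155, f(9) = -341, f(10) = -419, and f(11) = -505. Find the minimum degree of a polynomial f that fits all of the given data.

Divided differences on the nodes 1, 2, 6, 9, 10, 11:
  order 0: -5  -19  -155  -341  -419  -505
  order 1: -14  -34  -62  -78  -86
  order 2: -4  -4  -4  -4
  order 3: 0  0  0
  order 4: 0  0
  order 5: 0
The order-2 divided differences are all -4 (nonzero) and every higher order vanishes, so the data lies on a polynomial of degree exactly 2.

2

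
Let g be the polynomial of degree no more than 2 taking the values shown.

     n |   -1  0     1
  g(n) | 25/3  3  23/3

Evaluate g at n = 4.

245/3

Using the Lagrange interpolation formula with nodes -1, 0, 1:
  L_0(n) = n(n - 1) / 2
  L_1(n) = (n + 1)(n - 1) / -1
  L_2(n) = (n + 1)n / 2
Then g(n) = 25/3·L_0(n) + 3·L_1(n) + 23/3·L_2(n).
Expanding and collecting terms gives g(n) = 5n² - (1/3)n + 3.
Evaluating at n = 4: g(4) = 245/3.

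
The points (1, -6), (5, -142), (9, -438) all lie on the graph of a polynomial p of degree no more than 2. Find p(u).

Write p(u) = au^2 + bu + c. Substituting each data point gives a linear system:
  a + b + c = -6
  25a + 5b + c = -142
  81a + 9b + c = -438
Solving the system yields a = -5, b = -4, c = 3.
So p(u) = -5u^2 - 4u + 3.
Check: p(9) = -438. ✓

p(u) = -5u^2 - 4u + 3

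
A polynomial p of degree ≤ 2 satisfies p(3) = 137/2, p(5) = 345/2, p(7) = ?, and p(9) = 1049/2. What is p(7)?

On equispaced nodes a degree-2 polynomial has vanishing third forward difference, so
  - p(3) + 3·p(5) - 3·p(7) + p(9) = 0.
Substituting the known values and solving for p(7):
  -3·p(7) = -1947/2
  p(7) = 649/2.

649/2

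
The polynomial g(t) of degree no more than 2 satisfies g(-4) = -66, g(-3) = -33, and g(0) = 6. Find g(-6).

Using the Lagrange interpolation formula with nodes -4, -3, 0:
  L_0(t) = (t + 3)t / 4
  L_1(t) = (t + 4)t / -3
  L_2(t) = (t + 4)(t + 3) / 12
Then g(t) = -66·L_0(t) - 33·L_1(t) + 6·L_2(t).
Expanding and collecting terms gives g(t) = -5t^2 - 2t + 6.
Evaluating at t = -6: g(-6) = -162.

-162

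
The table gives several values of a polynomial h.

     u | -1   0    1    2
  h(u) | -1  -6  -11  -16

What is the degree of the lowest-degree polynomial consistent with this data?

1

Forward differences of the values at u = -1, 0, 1, 2:
  h  : -1  -6  -11  -16
  Δ  : -5  -5  -5
  Δ^2: 0  0
  Δ^3: 0
The first differences are constant (-5) and nonzero, while all higher differences vanish, so the minimal degree is 1.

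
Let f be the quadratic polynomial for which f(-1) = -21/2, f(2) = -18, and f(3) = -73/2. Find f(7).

Write f(x) = ax^2 + bx + c. Substituting each data point gives a linear system:
  a - b + c = -21/2
  4a + 2b + c = -18
  9a + 3b + c = -73/2
Solving the system yields a = -4, b = 3/2, c = -5.
So f(x) = -4x^2 + (3/2)x - 5.
Then f(7) = -381/2.

-381/2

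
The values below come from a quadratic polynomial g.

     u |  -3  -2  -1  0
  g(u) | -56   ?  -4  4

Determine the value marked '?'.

-24

On equispaced nodes a degree-2 polynomial has vanishing third forward difference, so
  - g(-3) + 3·g(-2) - 3·g(-1) + g(0) = 0.
Substituting the known values and solving for g(-2):
  3·g(-2) = -72
  g(-2) = -24.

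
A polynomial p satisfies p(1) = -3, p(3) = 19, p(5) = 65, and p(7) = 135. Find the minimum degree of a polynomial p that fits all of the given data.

Forward differences of the values at n = 1, 3, 5, 7:
  p  : -3  19  65  135
  Δ  : 22  46  70
  Δ^2: 24  24
  Δ^3: 0
The second differences are constant (24) and nonzero, while all higher differences vanish, so the minimal degree is 2.

2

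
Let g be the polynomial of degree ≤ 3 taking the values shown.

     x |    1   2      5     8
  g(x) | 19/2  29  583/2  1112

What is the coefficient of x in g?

5/2

Write g(x) = ax^3 + bx^2 + cx + d. Substituting each data point gives a linear system:
  a + b + c + d = 19/2
  8a + 4b + 2c + d = 29
  125a + 25b + 5c + d = 583/2
  512a + 64b + 8c + d = 1112
Solving the system yields a = 2, b = 1, c = 5/2, d = 4.
So g(x) = 2x^3 + x^2 + (5/2)x + 4.
The coefficient of x is 5/2.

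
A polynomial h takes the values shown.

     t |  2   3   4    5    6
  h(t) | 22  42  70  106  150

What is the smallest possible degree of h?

Forward differences of the values at t = 2, 3, 4, 5, 6:
  h  : 22  42  70  106  150
  Δ  : 20  28  36  44
  Δ^2: 8  8  8
  Δ^3: 0  0
  Δ^4: 0
The second differences are constant (8) and nonzero, while all higher differences vanish, so the minimal degree is 2.

2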